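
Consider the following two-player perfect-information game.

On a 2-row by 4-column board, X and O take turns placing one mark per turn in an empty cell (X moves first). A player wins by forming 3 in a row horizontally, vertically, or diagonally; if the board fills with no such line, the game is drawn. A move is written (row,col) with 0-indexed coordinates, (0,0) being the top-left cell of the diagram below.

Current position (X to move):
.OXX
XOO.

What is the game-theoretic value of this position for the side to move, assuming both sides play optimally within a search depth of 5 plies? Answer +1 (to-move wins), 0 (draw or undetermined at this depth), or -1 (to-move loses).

value(.OXX/XOO., X) = 0

[.OXX/XOO.] X move#1: (0,0):-1/XOXX/XOO., (1,3):+0/.OXX/XOOX*
[.OXX/XOOX] O move#2: (0,0):+0/OOXX/XOOX*
[OOXX/XOOX] end (terminal +0, X#3); searched .OXX/XOO. to 5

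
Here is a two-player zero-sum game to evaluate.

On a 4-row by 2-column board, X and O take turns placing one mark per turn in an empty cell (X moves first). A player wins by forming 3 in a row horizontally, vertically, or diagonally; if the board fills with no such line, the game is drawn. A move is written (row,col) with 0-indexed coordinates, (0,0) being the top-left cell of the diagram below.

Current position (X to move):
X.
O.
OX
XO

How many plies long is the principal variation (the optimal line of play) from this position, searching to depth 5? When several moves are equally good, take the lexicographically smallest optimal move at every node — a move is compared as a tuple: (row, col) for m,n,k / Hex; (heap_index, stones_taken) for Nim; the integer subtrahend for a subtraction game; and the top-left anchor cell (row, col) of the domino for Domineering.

p1 X@[X./O./OX/XO]: (0,1)[XX/O./OX/XO]+0* (1,1)[X./OX/OX/XO]+0
p2 O@[XX/O./OX/XO]: (1,1)[XX/OO/OX/XO]+0*
p3 X@[XX/OO/OX/XO] terminal +0; root [X./O./OX/XO] d5

PV length from [X./O./OX/XO]: 2 plies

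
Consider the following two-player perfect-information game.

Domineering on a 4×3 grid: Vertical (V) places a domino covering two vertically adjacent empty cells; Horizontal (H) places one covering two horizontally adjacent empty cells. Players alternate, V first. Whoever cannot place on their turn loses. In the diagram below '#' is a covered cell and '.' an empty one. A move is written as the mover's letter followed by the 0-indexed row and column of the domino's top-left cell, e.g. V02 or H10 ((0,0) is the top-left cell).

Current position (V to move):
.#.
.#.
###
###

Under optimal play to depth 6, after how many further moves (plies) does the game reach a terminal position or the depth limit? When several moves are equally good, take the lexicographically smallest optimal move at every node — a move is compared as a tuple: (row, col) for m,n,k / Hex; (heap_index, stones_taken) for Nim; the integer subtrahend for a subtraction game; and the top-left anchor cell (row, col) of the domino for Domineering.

[.#./.#./###/###] V move#1: V00:+1/##./##./###/###*, V02:+1/.##/.##/###/###
[##./##./###/###] end (terminal -1, H#2); searched .#./.#./###/### to 6

PV length from [.#./.#./###/###]: 1 ply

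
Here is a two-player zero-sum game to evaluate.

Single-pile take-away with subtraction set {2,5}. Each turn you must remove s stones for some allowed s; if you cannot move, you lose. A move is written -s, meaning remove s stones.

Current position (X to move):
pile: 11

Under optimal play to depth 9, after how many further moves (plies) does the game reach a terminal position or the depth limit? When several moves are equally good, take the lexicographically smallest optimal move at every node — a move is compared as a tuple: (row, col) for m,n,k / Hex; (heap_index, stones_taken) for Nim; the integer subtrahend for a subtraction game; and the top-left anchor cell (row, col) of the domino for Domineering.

PV length from [11]: 4 plies

ply 1, X at 11 | -2=-1→9*; -5=-1→6
ply 2, O at 9 | -2=+1→7*; -5=+1→4
ply 3, X at 7 | -2=-1→5*; -5=-1→2
ply 4, O at 5 | -2=-1→3; -5=+1→0*
ply 5: 0 is terminal -1 (X); from 11 depth 9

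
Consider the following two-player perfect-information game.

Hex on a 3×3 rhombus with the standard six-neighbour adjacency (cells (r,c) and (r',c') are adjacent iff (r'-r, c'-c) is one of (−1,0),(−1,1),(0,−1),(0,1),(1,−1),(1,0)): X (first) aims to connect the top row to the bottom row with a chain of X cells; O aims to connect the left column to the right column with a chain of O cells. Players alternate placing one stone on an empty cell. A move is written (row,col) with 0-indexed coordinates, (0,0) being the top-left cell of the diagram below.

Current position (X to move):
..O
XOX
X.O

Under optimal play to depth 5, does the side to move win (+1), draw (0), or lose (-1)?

[..O/XOX/X.O] X move#1: (0,0):+1/X.O/XOX/X.O*, (0,1):+1/.XO/XOX/X.O, (2,1):+1/..O/XOX/XXO
[X.O/XOX/X.O] end (terminal -1, O#2); searched ..O/XOX/X.O to 5

value(..O/XOX/X.O, X) = +1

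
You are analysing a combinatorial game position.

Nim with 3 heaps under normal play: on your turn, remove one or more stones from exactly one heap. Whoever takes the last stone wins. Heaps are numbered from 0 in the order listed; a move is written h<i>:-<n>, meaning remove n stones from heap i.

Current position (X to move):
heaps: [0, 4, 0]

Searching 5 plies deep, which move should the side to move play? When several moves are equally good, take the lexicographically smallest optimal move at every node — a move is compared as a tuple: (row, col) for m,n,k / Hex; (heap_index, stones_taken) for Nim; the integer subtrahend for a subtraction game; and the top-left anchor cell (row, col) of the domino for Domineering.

X's best at [(0,4,0)]: h1:-4

[(0,4,0)] X move#1: h1:-1:-1/(0,3,0), h1:-2:-1/(0,2,0), h1:-3:-1/(0,1,0), h1:-4:+1/(0,0,0)*
[(0,0,0)] end (terminal -1, O#2); searched (0,4,0) to 5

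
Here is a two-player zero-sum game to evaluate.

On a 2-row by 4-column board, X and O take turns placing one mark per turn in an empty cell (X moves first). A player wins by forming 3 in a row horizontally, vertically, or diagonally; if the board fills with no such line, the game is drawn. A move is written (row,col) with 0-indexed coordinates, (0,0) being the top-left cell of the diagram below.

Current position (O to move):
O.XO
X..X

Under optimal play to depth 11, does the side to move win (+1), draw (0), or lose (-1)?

ply 1, O at O.XO/X..X | (0,1)=+0→OOXO/X..X*; (1,1)=+0→O.XO/XO.X; (1,2)=+0→O.XO/X.OX
ply 2, X at OOXO/X..X | (1,1)=+0→OOXO/XX.X*; (1,2)=+0→OOXO/X.XX
ply 3, O at OOXO/XX.X | (1,2)=+0→OOXO/XXOX*
ply 4: OOXO/XXOX is terminal +0 (X); from O.XO/X..X depth 11

value(O.XO/X..X, O) = 0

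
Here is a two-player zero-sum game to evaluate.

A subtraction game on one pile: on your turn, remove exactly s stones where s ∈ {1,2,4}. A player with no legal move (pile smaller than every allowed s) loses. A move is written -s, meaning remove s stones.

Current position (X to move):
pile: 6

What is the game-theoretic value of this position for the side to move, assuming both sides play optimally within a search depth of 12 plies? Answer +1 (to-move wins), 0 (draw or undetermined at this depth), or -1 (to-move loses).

value(6, X) = -1

p1 X@[6]: -1[5]-1* -2[4]-1 -4[2]-1
p2 O@[5]: -1[4]-1 -2[3]+1* -4[1]-1
p3 X@[3]: -1[2]-1* -2[1]-1
p4 O@[2]: -1[1]-1 -2[0]+1*
p5 X@[0] terminal -1; root [6] d12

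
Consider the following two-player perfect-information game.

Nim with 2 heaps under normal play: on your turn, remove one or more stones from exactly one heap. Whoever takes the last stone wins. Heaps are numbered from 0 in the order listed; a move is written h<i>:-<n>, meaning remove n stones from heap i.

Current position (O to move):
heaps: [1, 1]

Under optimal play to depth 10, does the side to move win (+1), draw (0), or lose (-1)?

value((1,1), O) = -1

[(1,1)] O move#1: h0:-1:-1/(0,1)*, h1:-1:-1/(1,0)
[(0,1)] X move#2: h1:-1:+1/(0,0)*
[(0,0)] end (terminal -1, O#3); searched (1,1) to 10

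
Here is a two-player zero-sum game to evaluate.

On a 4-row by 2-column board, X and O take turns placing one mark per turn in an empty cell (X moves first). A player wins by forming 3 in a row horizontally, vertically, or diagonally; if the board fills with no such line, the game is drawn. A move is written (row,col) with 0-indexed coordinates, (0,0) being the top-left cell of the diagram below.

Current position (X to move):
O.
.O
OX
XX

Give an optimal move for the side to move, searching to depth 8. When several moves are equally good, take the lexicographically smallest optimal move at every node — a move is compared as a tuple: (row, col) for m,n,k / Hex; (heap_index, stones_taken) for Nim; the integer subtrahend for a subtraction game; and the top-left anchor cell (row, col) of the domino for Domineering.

[O./.O/OX/XX] X move#1: (0,1):-1/OX/.O/OX/XX, (1,0):+0/O./XO/OX/XX*
[O./XO/OX/XX] O move#2: (0,1):+0/OO/XO/OX/XX*
[OO/XO/OX/XX] end (terminal +0, X#3); searched O./.O/OX/XX to 8

X's best at [O./.O/OX/XX]: (1,0)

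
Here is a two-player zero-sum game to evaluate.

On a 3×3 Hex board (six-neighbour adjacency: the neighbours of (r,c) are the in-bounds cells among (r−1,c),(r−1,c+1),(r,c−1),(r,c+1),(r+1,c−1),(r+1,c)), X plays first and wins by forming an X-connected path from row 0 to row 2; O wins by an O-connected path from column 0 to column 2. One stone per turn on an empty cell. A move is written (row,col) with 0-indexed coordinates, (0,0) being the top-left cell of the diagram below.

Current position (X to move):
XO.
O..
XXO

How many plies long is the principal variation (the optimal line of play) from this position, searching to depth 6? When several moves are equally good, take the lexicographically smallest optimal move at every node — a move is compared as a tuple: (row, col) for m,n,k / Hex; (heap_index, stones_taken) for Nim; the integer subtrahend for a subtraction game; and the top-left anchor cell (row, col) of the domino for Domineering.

p1 X@[XO./O../XXO]: (0,2)[XOX/O../XXO]+1* (1,1)[XO./OX./XXO]-1 (1,2)[XO./O.X/XXO]-1
p2 O@[XOX/O../XXO]: (1,1)[XOX/OO./XXO]-1* (1,2)[XOX/O.O/XXO]-1
p3 X@[XOX/OO./XXO]: (1,2)[XOX/OOX/XXO]+1*
p4 O@[XOX/OOX/XXO] terminal -1; root [XO./O../XXO] d6

PV length from [XO./O../XXO]: 3 plies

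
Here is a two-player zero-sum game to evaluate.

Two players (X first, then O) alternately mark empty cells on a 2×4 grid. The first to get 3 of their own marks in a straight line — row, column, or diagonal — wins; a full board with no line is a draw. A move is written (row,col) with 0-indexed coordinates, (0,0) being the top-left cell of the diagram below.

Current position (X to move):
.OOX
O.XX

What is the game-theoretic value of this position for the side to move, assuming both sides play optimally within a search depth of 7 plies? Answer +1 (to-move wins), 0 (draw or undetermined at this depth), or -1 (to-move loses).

p1 X@[.OOX/O.XX]: (0,0)[XOOX/O.XX]+0 (1,1)[.OOX/OXXX]+1*
p2 O@[.OOX/OXXX] terminal -1; root [.OOX/O.XX] d7

value(.OOX/O.XX, X) = +1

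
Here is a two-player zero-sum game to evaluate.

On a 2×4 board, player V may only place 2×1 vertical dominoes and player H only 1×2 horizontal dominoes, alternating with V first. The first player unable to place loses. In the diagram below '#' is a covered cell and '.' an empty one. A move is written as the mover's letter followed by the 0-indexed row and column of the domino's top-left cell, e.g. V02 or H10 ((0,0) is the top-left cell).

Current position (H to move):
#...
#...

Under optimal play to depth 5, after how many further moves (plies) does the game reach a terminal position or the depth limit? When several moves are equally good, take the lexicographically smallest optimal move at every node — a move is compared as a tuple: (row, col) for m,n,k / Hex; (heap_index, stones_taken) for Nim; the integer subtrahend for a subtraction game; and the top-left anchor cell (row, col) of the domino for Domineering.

[#.../#...] H move#1: H01:+1/###./#...*, H02:+1/#.##/#..., H11:+1/#.../###., H12:+1/#.../#.##
[###./#...] V move#2: V03:-1/####/#..#*
[####/#..#] H move#3: H11:+1/####/####*
[####/####] end (terminal -1, V#4); searched #.../#... to 5

PV length from [#.../#...]: 3 plies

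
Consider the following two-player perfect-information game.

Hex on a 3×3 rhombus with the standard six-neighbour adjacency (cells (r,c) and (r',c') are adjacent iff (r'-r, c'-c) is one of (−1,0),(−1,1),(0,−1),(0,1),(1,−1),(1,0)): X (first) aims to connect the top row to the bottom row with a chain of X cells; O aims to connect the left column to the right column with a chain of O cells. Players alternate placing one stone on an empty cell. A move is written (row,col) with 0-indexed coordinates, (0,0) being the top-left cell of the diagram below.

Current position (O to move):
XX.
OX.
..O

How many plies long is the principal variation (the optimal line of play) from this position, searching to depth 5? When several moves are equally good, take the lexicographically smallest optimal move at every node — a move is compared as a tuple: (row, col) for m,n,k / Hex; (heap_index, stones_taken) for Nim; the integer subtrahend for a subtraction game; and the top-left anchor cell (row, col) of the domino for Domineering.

PV length from [XX./OX./..O]: 4 plies

p1 O@[XX./OX./..O]: (0,2)[XXO/OX./..O]-1* (1,2)[XX./OXO/..O]-1 (2,0)[XX./OX./O.O]-1 (2,1)[XX./OX./.OO]-1
p2 X@[XXO/OX./..O]: (1,2)[XXO/OXX/..O]+1* (2,0)[XXO/OX./X.O]+1 (2,1)[XXO/OX./.XO]+1
p3 O@[XXO/OXX/..O]: (2,0)[XXO/OXX/O.O]-1* (2,1)[XXO/OXX/.OO]-1
p4 X@[XXO/OXX/O.O]: (2,1)[XXO/OXX/OXO]+1*
p5 O@[XXO/OXX/OXO] terminal -1; root [XX./OX./..O] d5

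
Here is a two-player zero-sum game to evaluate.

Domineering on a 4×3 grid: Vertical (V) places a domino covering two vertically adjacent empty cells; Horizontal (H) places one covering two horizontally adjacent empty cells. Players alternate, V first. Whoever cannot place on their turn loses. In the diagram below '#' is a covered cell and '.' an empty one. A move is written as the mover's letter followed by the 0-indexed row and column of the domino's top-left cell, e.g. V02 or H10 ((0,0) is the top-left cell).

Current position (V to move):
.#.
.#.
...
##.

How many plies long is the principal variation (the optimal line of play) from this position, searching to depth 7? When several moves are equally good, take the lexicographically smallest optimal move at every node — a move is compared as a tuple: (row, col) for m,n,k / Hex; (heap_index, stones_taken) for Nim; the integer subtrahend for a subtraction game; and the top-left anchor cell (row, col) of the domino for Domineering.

ply 1, V at .#./.#./.../##. | V00=+1→##./##./.../##.*; V02=+1→.##/.##/.../##.; V10=+1→.#./##./#../##.; V12=+1→.#./.##/..#/##.; V22=+1→.#./.#./..#/###
ply 2, H at ##./##./.../##. | H20=-1→##./##./##./##.*; H21=-1→##./##./.##/##.
ply 3, V at ##./##./##./##. | V02=+1→###/###/##./##.*; V12=+1→##./###/###/##.; V22=+1→##./##./###/###
ply 4: ###/###/##./##. is terminal -1 (H); from .#./.#./.../##. depth 7

PV length from [.#./.#./.../##.]: 3 plies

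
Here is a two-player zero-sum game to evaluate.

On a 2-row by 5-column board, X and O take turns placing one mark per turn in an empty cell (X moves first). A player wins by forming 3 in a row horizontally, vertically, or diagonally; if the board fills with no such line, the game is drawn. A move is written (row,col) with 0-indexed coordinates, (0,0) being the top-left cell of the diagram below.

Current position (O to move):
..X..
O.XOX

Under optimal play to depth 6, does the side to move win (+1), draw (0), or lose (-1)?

p1 O@[..X../O.XOX]: (0,0)[O.X../O.XOX]-1 (0,1)[.OX../O.XOX]+0* (0,3)[..XO./O.XOX]+0 (0,4)[..X.O/O.XOX]-1 (1,1)[..X../OOXOX]-1
p2 X@[.OX../O.XOX]: (0,0)[XOX../O.XOX]+0* (0,3)[.OXX./O.XOX]+0 (0,4)[.OX.X/O.XOX]+0 (1,1)[.OX../OXXOX]+0
p3 O@[XOX../O.XOX]: (0,3)[XOXO./O.XOX]+0* (0,4)[XOX.O/O.XOX]+0 (1,1)[XOX../OOXOX]+0
p4 X@[XOXO./O.XOX]: (0,4)[XOXOX/O.XOX]+0* (1,1)[XOXO./OXXOX]+0
p5 O@[XOXOX/O.XOX]: (1,1)[XOXOX/OOXOX]+0*
p6 X@[XOXOX/OOXOX] terminal +0; root [..X../O.XOX] d6

value(..X../O.XOX, O) = 0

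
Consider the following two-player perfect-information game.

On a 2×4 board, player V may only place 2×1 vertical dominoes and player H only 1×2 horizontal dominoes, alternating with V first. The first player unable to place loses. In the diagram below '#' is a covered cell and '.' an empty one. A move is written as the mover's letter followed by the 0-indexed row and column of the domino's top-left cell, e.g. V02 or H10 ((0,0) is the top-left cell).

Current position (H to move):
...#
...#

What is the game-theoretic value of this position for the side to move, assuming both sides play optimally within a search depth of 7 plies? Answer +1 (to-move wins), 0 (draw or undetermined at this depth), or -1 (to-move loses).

[...#/...#] H move#1: H00:+1/##.#/...#*, H01:+1/.###/...#, H10:+1/...#/##.#, H11:+1/...#/.###
[##.#/...#] V move#2: V02:-1/####/..##*
[####/..##] H move#3: H10:+1/####/####*
[####/####] end (terminal -1, V#4); searched ...#/...# to 7

value(...#/...#, H) = +1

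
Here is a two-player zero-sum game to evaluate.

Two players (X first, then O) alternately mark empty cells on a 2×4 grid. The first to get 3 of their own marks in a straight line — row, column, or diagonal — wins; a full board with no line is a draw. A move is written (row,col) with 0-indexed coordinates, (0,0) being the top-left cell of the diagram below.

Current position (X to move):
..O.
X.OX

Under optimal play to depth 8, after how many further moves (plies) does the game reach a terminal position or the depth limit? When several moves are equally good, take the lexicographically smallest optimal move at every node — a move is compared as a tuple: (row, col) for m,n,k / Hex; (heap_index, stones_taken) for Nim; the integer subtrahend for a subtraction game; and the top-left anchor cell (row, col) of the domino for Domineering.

PV length from [..O./X.OX]: 4 plies

[..O./X.OX] X move#1: (0,0):+0/X.O./X.OX*, (0,1):+0/.XO./X.OX, (0,3):+0/..OX/X.OX, (1,1):-1/..O./XXOX
[X.O./X.OX] O move#2: (0,1):+0/XOO./X.OX*, (0,3):+0/X.OO/X.OX, (1,1):+0/X.O./XOOX
[XOO./X.OX] X move#3: (0,3):+0/XOOX/X.OX*, (1,1):-1/XOO./XXOX
[XOOX/X.OX] O move#4: (1,1):+0/XOOX/XOOX*
[XOOX/XOOX] end (terminal +0, X#5); searched ..O./X.OX to 8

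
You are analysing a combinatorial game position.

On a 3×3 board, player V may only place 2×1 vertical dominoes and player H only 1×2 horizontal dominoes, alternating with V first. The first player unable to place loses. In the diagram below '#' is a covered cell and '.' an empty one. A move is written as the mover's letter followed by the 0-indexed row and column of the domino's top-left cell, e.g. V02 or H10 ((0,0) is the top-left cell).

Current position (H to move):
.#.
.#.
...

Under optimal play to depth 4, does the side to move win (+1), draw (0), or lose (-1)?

value(.#./.#./..., H) = -1

p1 H@[.#./.#./...]: H20[.#./.#./##.]-1* H21[.#./.#./.##]-1
p2 V@[.#./.#./##.]: V00[##./##./##.]+1* V02[.##/.##/##.]+1 V12[.#./.##/###]+1
p3 H@[##./##./##.] terminal -1; root [.#./.#./...] d4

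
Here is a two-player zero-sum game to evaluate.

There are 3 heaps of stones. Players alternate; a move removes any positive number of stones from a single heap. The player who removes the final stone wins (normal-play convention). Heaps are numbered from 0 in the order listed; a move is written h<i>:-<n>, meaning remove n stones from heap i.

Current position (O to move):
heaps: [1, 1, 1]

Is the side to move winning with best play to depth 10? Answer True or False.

O winning at [(1,1,1)]: True

[(1,1,1)] O move#1: h0:-1:+1/(0,1,1)*, h1:-1:+1/(1,0,1), h2:-1:+1/(1,1,0)
[(0,1,1)] X move#2: h1:-1:-1/(0,0,1)*, h2:-1:-1/(0,1,0)
[(0,0,1)] O move#3: h2:-1:+1/(0,0,0)*
[(0,0,0)] end (terminal -1, X#4); searched (1,1,1) to 10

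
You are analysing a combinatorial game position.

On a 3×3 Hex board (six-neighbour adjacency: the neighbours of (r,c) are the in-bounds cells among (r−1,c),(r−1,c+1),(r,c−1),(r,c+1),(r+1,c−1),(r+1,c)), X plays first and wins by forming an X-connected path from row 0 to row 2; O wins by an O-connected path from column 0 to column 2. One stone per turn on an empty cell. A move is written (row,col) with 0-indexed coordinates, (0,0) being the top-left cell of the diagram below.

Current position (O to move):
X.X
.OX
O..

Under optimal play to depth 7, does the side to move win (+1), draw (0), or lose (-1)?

ply 1, O at X.X/.OX/O.. | (0,1)=-1→XOX/.OX/O..*; (1,0)=-1→X.X/OOX/O..; (2,1)=-1→X.X/.OX/OO.; (2,2)=-1→X.X/.OX/O.O
ply 2, X at XOX/.OX/O.. | (1,0)=+1→XOX/XOX/O..*; (2,1)=+1→XOX/.OX/OX.; (2,2)=+1→XOX/.OX/O.X
ply 3, O at XOX/XOX/O.. | (2,1)=-1→XOX/XOX/OO.*; (2,2)=-1→XOX/XOX/O.O
ply 4, X at XOX/XOX/OO. | (2,2)=+1→XOX/XOX/OOX*
ply 5: XOX/XOX/OOX is terminal -1 (O); from X.X/.OX/O.. depth 7

value(X.X/.OX/O.., O) = -1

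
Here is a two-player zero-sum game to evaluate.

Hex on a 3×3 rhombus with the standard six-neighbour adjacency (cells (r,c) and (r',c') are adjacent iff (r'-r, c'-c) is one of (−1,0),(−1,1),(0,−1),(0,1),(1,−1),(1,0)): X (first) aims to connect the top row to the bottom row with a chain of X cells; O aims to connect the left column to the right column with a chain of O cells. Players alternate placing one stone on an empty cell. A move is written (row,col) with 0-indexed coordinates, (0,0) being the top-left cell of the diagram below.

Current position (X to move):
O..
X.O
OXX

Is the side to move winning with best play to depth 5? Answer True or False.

X winning at [O../X.O/OXX]: True

[O../X.O/OXX] X move#1: (0,1):-1/OX./X.O/OXX, (0,2):-1/O.X/X.O/OXX, (1,1):+1/O../XXO/OXX*
[O../XXO/OXX] O move#2: (0,1):-1/OO./XXO/OXX*, (0,2):-1/O.O/XXO/OXX
[OO./XXO/OXX] X move#3: (0,2):+1/OOX/XXO/OXX*
[OOX/XXO/OXX] end (terminal -1, O#4); searched O../X.O/OXX to 5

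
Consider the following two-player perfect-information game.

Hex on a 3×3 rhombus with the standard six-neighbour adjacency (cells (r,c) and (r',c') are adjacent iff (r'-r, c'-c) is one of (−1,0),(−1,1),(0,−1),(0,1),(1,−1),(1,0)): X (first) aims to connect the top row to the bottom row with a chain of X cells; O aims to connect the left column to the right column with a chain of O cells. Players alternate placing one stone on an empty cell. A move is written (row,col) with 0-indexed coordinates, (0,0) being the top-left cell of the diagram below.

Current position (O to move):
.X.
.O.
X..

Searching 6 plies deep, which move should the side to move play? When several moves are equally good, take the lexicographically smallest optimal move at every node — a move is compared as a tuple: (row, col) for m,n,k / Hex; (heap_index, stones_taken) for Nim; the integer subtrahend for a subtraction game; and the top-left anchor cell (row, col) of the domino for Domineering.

O's best at [.X./.O./X..]: (1,0)

[.X./.O./X..] O move#1: (0,0):-1/OX./.O./X.., (0,2):-1/.XO/.O./X.., (1,0):+1/.X./OO./X..*, (1,2):-1/.X./.OO/X.., (2,1):-1/.X./.O./XO., (2,2):-1/.X./.O./X.O
[.X./OO./X..] X move#2: (0,0):-1/XX./OO./X..*, (0,2):-1/.XX/OO./X.., (1,2):-1/.X./OOX/X.., (2,1):-1/.X./OO./XX., (2,2):-1/.X./OO./X.X
[XX./OO./X..] O move#3: (0,2):+1/XXO/OO./X..*, (1,2):+1/XX./OOO/X.., (2,1):+1/XX./OO./XO., (2,2):+1/XX./OO./X.O
[XXO/OO./X..] end (terminal -1, X#4); searched .X./.O./X.. to 6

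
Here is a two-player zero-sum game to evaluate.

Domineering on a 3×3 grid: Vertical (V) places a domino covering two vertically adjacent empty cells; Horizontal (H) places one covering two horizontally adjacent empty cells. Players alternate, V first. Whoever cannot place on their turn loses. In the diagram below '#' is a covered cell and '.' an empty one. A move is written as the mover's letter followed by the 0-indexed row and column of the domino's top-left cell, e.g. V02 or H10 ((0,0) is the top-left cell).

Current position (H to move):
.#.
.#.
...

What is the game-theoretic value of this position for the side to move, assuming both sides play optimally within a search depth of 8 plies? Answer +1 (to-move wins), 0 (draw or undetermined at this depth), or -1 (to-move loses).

value(.#./.#./..., H) = -1

p1 H@[.#./.#./...]: H20[.#./.#./##.]-1* H21[.#./.#./.##]-1
p2 V@[.#./.#./##.]: V00[##./##./##.]+1* V02[.##/.##/##.]+1 V12[.#./.##/###]+1
p3 H@[##./##./##.] terminal -1; root [.#./.#./...] d8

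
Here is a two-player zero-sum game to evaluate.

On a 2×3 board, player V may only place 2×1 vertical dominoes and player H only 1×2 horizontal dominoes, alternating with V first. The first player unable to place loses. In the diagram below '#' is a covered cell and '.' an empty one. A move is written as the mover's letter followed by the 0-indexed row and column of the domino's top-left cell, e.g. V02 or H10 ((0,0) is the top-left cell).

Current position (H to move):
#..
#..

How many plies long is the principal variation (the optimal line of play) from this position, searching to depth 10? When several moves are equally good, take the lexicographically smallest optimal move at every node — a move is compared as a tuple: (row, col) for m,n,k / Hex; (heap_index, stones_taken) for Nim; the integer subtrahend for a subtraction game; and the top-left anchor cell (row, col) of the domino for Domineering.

PV length from [#../#..]: 1 ply

[#../#..] H move#1: H01:+1/###/#..*, H11:+1/#../###
[###/#..] end (terminal -1, V#2); searched #../#.. to 10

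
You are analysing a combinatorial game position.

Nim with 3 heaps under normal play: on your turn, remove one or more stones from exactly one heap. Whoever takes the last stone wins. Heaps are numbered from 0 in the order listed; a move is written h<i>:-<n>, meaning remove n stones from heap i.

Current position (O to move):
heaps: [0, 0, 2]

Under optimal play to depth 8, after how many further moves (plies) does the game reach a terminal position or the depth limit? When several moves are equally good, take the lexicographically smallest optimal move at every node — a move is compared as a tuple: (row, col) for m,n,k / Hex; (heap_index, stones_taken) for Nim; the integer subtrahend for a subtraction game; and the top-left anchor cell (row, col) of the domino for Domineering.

p1 O@[(0,0,2)]: h2:-1[(0,0,1)]-1 h2:-2[(0,0,0)]+1*
p2 X@[(0,0,0)] terminal -1; root [(0,0,2)] d8

PV length from [(0,0,2)]: 1 ply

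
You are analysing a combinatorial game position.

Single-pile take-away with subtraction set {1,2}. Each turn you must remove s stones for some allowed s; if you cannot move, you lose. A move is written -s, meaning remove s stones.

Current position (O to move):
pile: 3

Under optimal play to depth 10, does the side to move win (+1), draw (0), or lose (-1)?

p1 O@[3]: -1[2]-1* -2[1]-1
p2 X@[2]: -1[1]-1 -2[0]+1*
p3 O@[0] terminal -1; root [3] d10

value(3, O) = -1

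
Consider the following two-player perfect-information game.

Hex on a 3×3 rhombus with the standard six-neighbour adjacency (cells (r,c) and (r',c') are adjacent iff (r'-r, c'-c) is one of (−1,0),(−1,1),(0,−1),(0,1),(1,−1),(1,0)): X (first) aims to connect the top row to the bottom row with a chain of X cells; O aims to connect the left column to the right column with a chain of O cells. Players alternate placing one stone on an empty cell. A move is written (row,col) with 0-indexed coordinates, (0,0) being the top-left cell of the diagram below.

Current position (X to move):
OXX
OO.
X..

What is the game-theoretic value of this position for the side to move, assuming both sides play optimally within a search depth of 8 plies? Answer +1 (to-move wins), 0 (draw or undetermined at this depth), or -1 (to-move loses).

value(OXX/OO./X.., X) = +1

ply 1, X at OXX/OO./X.. | (1,2)=+1→OXX/OOX/X..*; (2,1)=-1→OXX/OO./XX.; (2,2)=-1→OXX/OO./X.X
ply 2, O at OXX/OOX/X.. | (2,1)=-1→OXX/OOX/XO.*; (2,2)=-1→OXX/OOX/X.O
ply 3, X at OXX/OOX/XO. | (2,2)=+1→OXX/OOX/XOX*
ply 4: OXX/OOX/XOX is terminal -1 (O); from OXX/OO./X.. depth 8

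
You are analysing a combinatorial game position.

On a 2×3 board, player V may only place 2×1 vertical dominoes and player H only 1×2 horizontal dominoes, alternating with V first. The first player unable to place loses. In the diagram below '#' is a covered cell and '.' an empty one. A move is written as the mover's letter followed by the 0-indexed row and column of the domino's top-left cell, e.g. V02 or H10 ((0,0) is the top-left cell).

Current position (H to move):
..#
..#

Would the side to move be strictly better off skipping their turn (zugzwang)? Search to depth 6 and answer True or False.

p1 H@[..#/..#]: H00[###/..#]+1* H10[..#/###]+1
p2 V@[###/..#] terminal -1; root [..#/..#] d6
if H skipped the turn, V would face:
~ p1 V@[..#/..#]: V00[#.#/#.#]+1* V01[.##/.##]+1
~ p2 H@[#.#/#.#] terminal -1; root [..#/..#] d6
compare (H): move=+1 vs pass=-1

zugzwang(..#/..#, H) = False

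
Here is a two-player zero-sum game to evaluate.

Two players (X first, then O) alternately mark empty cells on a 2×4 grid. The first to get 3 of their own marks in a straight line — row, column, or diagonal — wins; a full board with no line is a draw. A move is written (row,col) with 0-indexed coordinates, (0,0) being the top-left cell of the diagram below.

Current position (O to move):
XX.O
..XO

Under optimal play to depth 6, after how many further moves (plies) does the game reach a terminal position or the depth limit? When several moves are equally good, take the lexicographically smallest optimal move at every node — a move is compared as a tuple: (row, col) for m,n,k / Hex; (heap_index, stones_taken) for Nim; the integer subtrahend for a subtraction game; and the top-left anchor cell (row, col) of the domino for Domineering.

p1 O@[XX.O/..XO]: (0,2)[XXOO/..XO]+0* (1,0)[XX.O/O.XO]-1 (1,1)[XX.O/.OXO]-1
p2 X@[XXOO/..XO]: (1,0)[XXOO/X.XO]+0* (1,1)[XXOO/.XXO]+0
p3 O@[XXOO/X.XO]: (1,1)[XXOO/XOXO]+0*
p4 X@[XXOO/XOXO] terminal +0; root [XX.O/..XO] d6

PV length from [XX.O/..XO]: 3 plies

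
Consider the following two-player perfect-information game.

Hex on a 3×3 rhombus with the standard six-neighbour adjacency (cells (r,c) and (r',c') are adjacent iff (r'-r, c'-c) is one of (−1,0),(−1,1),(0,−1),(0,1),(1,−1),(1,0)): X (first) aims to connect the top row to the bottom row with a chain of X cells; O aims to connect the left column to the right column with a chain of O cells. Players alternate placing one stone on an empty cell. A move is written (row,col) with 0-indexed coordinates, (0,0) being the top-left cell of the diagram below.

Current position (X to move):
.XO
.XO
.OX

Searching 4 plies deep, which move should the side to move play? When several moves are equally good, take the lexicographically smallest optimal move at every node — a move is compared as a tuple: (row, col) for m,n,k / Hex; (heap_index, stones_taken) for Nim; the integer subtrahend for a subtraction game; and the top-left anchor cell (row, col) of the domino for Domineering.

X's best at [.XO/.XO/.OX]: (2,0)

[.XO/.XO/.OX] X move#1: (0,0):-1/XXO/.XO/.OX, (1,0):-1/.XO/XXO/.OX, (2,0):+1/.XO/.XO/XOX*
[.XO/.XO/XOX] end (terminal -1, O#2); searched .XO/.XO/.OX to 4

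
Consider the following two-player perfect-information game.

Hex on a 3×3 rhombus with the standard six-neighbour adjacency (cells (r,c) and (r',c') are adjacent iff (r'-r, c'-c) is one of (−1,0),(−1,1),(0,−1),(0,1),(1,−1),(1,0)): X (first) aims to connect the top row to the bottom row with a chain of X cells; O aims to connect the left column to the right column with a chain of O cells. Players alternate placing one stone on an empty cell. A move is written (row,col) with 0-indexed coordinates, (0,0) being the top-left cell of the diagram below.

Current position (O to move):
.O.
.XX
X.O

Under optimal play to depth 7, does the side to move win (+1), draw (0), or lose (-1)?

p1 O@[.O./.XX/X.O]: (0,0)[OO./.XX/X.O]-1 (0,2)[.OO/.XX/X.O]+1* (1,0)[.O./OXX/X.O]-1 (2,1)[.O./.XX/XOO]-1
p2 X@[.OO/.XX/X.O]: (0,0)[XOO/.XX/X.O]-1* (1,0)[.OO/XXX/X.O]-1 (2,1)[.OO/.XX/XXO]-1
p3 O@[XOO/.XX/X.O]: (1,0)[XOO/OXX/X.O]+1* (2,1)[XOO/.XX/XOO]-1
p4 X@[XOO/OXX/X.O] terminal -1; root [.O./.XX/X.O] d7

value(.O./.XX/X.O, O) = +1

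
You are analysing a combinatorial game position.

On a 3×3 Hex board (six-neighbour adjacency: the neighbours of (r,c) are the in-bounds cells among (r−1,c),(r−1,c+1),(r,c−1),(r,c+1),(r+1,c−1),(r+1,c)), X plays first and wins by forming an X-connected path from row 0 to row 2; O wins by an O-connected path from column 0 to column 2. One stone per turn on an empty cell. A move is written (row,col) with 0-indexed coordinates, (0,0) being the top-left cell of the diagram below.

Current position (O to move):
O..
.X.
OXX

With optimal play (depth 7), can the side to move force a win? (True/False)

O winning at [O../.X./OXX]: False

p1 O@[O../.X./OXX]: (0,1)[OO./.X./OXX]-1* (0,2)[O.O/.X./OXX]-1 (1,0)[O../OX./OXX]-1 (1,2)[O../.XO/OXX]-1
p2 X@[OO./.X./OXX]: (0,2)[OOX/.X./OXX]+1* (1,0)[OO./XX./OXX]-1 (1,2)[OO./.XX/OXX]-1
p3 O@[OOX/.X./OXX] terminal -1; root [O../.X./OXX] d7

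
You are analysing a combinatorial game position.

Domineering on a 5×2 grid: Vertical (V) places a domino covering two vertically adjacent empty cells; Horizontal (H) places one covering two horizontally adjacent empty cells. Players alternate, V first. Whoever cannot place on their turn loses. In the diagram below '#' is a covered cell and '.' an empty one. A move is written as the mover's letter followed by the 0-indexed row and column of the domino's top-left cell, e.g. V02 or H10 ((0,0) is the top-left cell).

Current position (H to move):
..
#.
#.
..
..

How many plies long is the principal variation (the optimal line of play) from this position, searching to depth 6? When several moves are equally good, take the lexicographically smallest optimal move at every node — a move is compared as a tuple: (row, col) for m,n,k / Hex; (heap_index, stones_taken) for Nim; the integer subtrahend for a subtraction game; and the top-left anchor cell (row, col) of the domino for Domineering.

PV length from [../#./#./../..]: 3 plies

p1 H@[../#./#./../..]: H00[##/#./#./../..]-1 H30[../#./#./##/..]+1* H40[../#./#./../##]+1
p2 V@[../#./#./##/..]: V01[.#/##/#./##/..]-1* V11[../##/##/##/..]-1
p3 H@[.#/##/#./##/..]: H40[.#/##/#./##/##]+1*
p4 V@[.#/##/#./##/##] terminal -1; root [../#./#./../..] d6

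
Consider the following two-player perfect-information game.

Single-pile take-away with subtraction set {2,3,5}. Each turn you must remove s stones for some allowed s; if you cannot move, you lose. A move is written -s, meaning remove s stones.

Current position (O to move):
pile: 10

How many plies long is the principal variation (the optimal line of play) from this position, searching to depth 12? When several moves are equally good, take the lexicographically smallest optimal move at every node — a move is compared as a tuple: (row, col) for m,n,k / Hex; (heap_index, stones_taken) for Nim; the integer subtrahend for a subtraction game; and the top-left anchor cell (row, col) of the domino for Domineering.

PV length from [10]: 3 plies

ply 1, O at 10 | -2=+1→8*; -3=+1→7; -5=-1→5
ply 2, X at 8 | -2=-1→6*; -3=-1→5; -5=-1→3
ply 3, O at 6 | -2=-1→4; -3=-1→3; -5=+1→1*
ply 4: 1 is terminal -1 (X); from 10 depth 12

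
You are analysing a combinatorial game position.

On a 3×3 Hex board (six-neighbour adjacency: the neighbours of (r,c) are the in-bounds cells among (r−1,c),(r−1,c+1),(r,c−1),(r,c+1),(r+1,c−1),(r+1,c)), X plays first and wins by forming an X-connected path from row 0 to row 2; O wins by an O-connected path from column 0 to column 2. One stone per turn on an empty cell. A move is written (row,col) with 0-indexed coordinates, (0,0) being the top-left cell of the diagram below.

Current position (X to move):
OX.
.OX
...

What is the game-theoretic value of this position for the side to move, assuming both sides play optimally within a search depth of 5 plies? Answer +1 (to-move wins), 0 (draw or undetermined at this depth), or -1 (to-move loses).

[OX./.OX/...] X move#1: (0,2):+1/OXX/.OX/...*, (1,0):+1/OX./XOX/..., (2,0):+1/OX./.OX/X.., (2,1):-1/OX./.OX/.X., (2,2):-1/OX./.OX/..X
[OXX/.OX/...] O move#2: (1,0):-1/OXX/OOX/...*, (2,0):-1/OXX/.OX/O.., (2,1):-1/OXX/.OX/.O., (2,2):-1/OXX/.OX/..O
[OXX/OOX/...] X move#3: (2,0):+1/OXX/OOX/X..*, (2,1):+1/OXX/OOX/.X., (2,2):+1/OXX/OOX/..X
[OXX/OOX/X..] O move#4: (2,1):-1/OXX/OOX/XO.*, (2,2):-1/OXX/OOX/X.O
[OXX/OOX/XO.] X move#5: (2,2):+1/OXX/OOX/XOX*
[OXX/OOX/XOX] end (terminal -1, O#6); searched OX./.OX/... to 5

value(OX./.OX/..., X) = +1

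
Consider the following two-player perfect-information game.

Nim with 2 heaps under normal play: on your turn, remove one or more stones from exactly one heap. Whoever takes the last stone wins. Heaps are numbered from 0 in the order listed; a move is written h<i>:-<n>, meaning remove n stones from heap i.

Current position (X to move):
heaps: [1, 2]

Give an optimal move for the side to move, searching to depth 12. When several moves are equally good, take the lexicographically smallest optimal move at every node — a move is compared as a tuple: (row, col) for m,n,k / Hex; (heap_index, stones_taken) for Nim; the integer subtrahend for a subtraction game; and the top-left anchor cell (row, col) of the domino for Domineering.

ply 1, X at (1,2) | h0:-1=-1→(0,2); h1:-1=+1→(1,1)*; h1:-2=-1→(1,0)
ply 2, O at (1,1) | h0:-1=-1→(0,1)*; h1:-1=-1→(1,0)
ply 3, X at (0,1) | h1:-1=+1→(0,0)*
ply 4: (0,0) is terminal -1 (O); from (1,2) depth 12

X's best at [(1,2)]: h1:-1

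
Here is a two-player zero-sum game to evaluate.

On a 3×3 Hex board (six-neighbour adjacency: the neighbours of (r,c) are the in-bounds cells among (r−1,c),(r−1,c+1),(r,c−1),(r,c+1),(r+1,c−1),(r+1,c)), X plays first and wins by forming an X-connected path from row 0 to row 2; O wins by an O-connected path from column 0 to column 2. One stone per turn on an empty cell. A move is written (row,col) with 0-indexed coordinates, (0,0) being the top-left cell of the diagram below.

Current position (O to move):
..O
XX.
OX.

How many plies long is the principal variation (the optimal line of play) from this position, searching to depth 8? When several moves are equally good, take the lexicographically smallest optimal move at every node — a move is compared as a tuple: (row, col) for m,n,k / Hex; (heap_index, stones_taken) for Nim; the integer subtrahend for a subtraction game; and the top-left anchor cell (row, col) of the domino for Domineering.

PV length from [..O/XX./OX.]: 2 plies

p1 O@[..O/XX./OX.]: (0,0)[O.O/XX./OX.]-1* (0,1)[.OO/XX./OX.]-1 (1,2)[..O/XXO/OX.]-1 (2,2)[..O/XX./OXO]-1
p2 X@[O.O/XX./OX.]: (0,1)[OXO/XX./OX.]+1* (1,2)[O.O/XXX/OX.]-1 (2,2)[O.O/XX./OXX]-1
p3 O@[OXO/XX./OX.] terminal -1; root [..O/XX./OX.] d8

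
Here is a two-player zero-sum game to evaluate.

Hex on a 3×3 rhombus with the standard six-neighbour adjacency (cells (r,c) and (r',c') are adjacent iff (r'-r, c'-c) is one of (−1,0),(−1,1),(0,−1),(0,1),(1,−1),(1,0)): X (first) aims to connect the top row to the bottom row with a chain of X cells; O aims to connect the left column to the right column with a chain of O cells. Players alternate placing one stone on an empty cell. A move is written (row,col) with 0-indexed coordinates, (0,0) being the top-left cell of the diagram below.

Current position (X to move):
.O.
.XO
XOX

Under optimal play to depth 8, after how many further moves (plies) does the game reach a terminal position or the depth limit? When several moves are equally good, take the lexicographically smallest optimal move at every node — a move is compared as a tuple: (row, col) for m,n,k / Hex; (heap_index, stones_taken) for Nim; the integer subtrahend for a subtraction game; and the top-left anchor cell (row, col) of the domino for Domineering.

PV length from [.O./.XO/XOX]: 3 plies

[.O./.XO/XOX] X move#1: (0,0):+1/XO./.XO/XOX*, (0,2):+1/.OX/.XO/XOX, (1,0):+1/.O./XXO/XOX
[XO./.XO/XOX] O move#2: (0,2):-1/XOO/.XO/XOX*, (1,0):-1/XO./OXO/XOX
[XOO/.XO/XOX] X move#3: (1,0):+1/XOO/XXO/XOX*
[XOO/XXO/XOX] end (terminal -1, O#4); searched .O./.XO/XOX to 8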